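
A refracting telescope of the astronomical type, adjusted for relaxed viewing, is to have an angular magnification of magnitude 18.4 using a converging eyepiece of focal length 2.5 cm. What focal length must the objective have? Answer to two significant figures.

46 cm

|M| = f_obj/|f_eye|, so f_obj = |M| x |f_eye| = 18.4 x 2.5 = 46.000 cm.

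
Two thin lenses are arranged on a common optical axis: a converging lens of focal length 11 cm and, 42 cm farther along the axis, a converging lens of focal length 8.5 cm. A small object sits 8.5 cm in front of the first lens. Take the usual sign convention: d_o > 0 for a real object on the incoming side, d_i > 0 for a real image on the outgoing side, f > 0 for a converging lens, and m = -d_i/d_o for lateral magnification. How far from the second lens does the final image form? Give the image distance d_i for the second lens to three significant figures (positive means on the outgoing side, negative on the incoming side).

Lens 1: 1/d_i1 = 1/f_1 - 1/d_o1 = 1/11 - 1/8.5 = -0.02674 cm^-1, so d_i1 = -37.400 cm.
The intermediate image is virtual, 37.400 cm to the left of lens 1, so d_o2 = L - d_i1 = 42 - (-37.400) = 79.400 cm.
Lens 2: 1/d_i2 = 1/f_2 - 1/d_o2 = 1/8.5 - 1/(79.400) = 0.10505 cm^-1, so d_i2 = 9.519 cm.

9.52 cm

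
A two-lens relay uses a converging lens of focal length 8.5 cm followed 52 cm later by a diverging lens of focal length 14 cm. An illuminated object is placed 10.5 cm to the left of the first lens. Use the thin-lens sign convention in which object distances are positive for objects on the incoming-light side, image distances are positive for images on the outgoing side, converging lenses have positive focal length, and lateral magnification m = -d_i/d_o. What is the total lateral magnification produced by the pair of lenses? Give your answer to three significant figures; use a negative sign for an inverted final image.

-2.78

First lens: d_i1 = 1/(1/8.5 - 1/10.5) = 44.625 cm.
m_1 = -(44.625)/10.5 = -4.2500.
The intermediate image is 44.625 cm to the right of lens 1, so d_o2 = L - d_i1 = 52 - 44.625 = 7.375 cm.
Second lens: d_i2 = 1/(1/(-14) - 1/(7.375)) = -4.830 cm.
m_2 = -(-4.830)/(7.375) = 0.6550.
The system's lateral magnification is m_1 m_2 = (-4.2500)(0.6550) = -2.7836.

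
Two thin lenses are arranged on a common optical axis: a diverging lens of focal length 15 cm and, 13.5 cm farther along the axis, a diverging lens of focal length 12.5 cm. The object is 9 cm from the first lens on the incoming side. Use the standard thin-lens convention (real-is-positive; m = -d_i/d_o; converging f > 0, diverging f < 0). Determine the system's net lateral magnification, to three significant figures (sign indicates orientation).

0.247

First lens: d_i1 = 1/(1/(-15) - 1/9) = -5.625 cm.
m_1 = -(-5.625)/9 = 0.6250.
The intermediate image is virtual, 5.625 cm to the left of lens 1, so d_o2 = L - d_i1 = 13.5 - (-5.625) = 19.125 cm.
Second lens: d_i2 = 1/(1/(-12.5) - 1/(19.125)) = -7.559 cm.
m_2 = -(-7.559)/(19.125) = 0.3953.
The system's lateral magnification is m_1 m_2 = (0.6250)(0.3953) = 0.2470.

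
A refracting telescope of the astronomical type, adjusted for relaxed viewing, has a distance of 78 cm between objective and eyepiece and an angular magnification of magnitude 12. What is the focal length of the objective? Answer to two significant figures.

72 cm

In normal adjustment the tube length equals f_obj + f_eye and |M| = f_obj/f_eye.
So f_obj = 12 f_eye and 12 f_eye + f_eye = 78 cm, giving f_eye = 78/13 = 6.000 cm and f_obj = 72.000 cm.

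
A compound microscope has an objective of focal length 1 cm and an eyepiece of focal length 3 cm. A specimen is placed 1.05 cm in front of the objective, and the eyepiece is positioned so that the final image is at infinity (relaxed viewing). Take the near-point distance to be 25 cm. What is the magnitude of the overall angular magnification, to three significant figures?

167

Objective: 1/d_i = 1/f_obj - 1/d_o = 1/1 - 1/1.05 = 0.04762 cm^-1, so d_i = 21.000 cm.
m_obj = -d_i/d_o = -21.000/1.05 = -20.000.
Eyepiece angular magnification (image at infinity): M_eye = D/f_e = 25/3 = 8.333.
Overall M = m_obj x M_eye = (-20.000)(8.333) = -166.67.
|M| = 166.67.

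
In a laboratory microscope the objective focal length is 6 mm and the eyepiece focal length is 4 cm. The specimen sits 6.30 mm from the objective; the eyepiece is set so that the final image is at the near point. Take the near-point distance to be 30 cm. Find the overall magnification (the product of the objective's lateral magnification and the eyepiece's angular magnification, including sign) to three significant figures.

-170

Convert to cm: f_obj = 6 mm = 0.6 cm; d_o = 6.30 mm = 0.63 cm.
Objective: 1/d_i = 1/f_obj - 1/d_o = 1/0.6 - 1/0.63 = 0.07937 cm^-1, so d_i = 12.600 cm.
m_obj = -d_i/d_o = -12.600/0.63 = -20.000.
Eyepiece angular magnification (image at near point): M_eye = 1 + D/f_e = 1 + 30/4 = 8.500.
Overall M = m_obj x M_eye = (-20.000)(8.500) = -170.00.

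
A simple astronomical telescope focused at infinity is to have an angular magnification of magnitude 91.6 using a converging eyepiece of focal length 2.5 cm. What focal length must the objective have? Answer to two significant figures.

230 cm

|M| = f_obj/|f_eye|, so f_obj = |M| x |f_eye| = 91.6 x 2.5 = 229.000 cm.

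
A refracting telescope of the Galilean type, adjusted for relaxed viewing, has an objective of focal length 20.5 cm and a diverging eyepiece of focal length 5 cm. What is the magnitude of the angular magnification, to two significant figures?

|M| = f_obj/|f_eye| = 20.5/5 = 4.100.

4.1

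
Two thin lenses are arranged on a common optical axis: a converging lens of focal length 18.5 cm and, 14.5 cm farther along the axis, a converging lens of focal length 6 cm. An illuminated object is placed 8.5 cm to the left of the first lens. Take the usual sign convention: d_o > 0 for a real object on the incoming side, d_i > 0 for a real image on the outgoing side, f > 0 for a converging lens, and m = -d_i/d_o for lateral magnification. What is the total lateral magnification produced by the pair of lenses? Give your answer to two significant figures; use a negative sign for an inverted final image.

-0.46

Lens 1: 1/d_i1 = 1/f_1 - 1/d_o1 = 1/18.5 - 1/8.5 = -0.06359 cm^-1, so d_i1 = -15.725 cm.
m_1 = -(-15.725)/8.5 = 1.8500.
With d_i1 < 0 the first image is virtual and lies on the object side; the object distance for lens 2 is d_o2 = 14.5 - (-15.725) = 30.225 cm.
Lens 2: 1/d_i2 = 1/f_2 - 1/d_o2 = 1/6 - 1/(30.225) = 0.13358 cm^-1, so d_i2 = 7.486 cm.
m_2 = -(7.486)/(30.225) = -0.2477.
The system's lateral magnification is m_1 m_2 = (1.8500)(-0.2477) = -0.4582.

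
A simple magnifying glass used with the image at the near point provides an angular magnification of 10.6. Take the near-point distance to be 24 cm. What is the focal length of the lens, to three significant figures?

For the image at the near point, M = 1 + D/f.
f = D/(M - 1) = 24/(10.6 - 1) = 2.500 cm.

2.50 cm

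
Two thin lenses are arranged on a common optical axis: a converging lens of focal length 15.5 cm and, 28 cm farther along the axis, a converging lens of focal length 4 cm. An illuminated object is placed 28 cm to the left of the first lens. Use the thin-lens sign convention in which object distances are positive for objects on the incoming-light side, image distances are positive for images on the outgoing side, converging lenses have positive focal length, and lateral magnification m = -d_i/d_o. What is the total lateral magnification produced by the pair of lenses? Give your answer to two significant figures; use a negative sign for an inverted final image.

-0.46

Applying the thin-lens equation to the first lens, 1/15.5 = 1/28 + 1/d_i1, which gives d_i1 = 34.720 cm.
Its lateral magnification is m_1 = -d_i1/d_o1 = -(34.720)/28 = -1.2400.
This image would form 34.720 cm past lens 1, i.e. 6.720 cm beyond lens 2, so it is a virtual object for lens 2: d_o2 = 28 - 34.720 = -6.720 cm.
Applying the thin-lens equation again with f_2 = 4 cm and d_o2 = -6.720 cm gives d_i2 = 2.507 cm.
m_2 = -(2.507)/(-6.720) = 0.3731.
The system's lateral magnification is m_1 m_2 = (-1.2400)(0.3731) = -0.4627.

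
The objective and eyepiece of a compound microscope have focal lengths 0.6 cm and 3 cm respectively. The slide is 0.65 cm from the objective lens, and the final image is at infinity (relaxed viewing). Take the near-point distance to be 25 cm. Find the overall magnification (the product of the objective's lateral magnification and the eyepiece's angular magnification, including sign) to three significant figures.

Objective: 1/d_i = 1/f_obj - 1/d_o = 1/0.6 - 1/0.65 = 0.12821 cm^-1, so d_i = 7.800 cm.
m_obj = -d_i/d_o = -7.800/0.65 = -12.000.
Eyepiece angular magnification (image at infinity): M_eye = D/f_e = 25/3 = 8.333.
Overall M = m_obj x M_eye = (-12.000)(8.333) = -100.00.

-100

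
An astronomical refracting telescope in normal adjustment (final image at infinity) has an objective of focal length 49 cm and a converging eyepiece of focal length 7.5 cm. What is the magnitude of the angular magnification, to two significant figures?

6.5

|M| = f_obj/|f_eye| = 49/7.5 = 6.533.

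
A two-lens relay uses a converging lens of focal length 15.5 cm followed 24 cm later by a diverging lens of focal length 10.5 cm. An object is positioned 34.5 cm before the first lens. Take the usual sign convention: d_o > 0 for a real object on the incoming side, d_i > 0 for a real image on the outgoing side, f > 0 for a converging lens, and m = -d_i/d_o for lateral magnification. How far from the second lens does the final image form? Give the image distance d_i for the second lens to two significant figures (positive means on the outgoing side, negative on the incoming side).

Lens 1: 1/d_i1 = 1/f_1 - 1/d_o1 = 1/15.5 - 1/34.5 = 0.03553 cm^-1, so d_i1 = 28.145 cm.
Since 28.145 cm > 24 cm, the first image lies past the second lens and serves as a virtual object: d_o2 = L - d_i1 = -4.145 cm.
Lens 2: 1/d_i2 = 1/f_2 - 1/d_o2 = 1/(-10.5) - 1/(-4.145) = 0.14603 cm^-1, so d_i2 = 6.848 cm.

6.8 cm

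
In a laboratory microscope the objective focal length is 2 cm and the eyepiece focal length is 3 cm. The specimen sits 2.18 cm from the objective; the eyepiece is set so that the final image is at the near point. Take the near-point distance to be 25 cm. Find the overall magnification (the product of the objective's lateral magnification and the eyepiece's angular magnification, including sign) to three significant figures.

-104

Objective: 1/d_i = 1/f_obj - 1/d_o = 1/2 - 1/2.18 = 0.04128 cm^-1, so d_i = 24.222 cm.
m_obj = -d_i/d_o = -24.222/2.18 = -11.111.
Eyepiece angular magnification (image at near point): M_eye = 1 + D/f_e = 1 + 25/3 = 9.333.
Overall M = m_obj x M_eye = (-11.111)(9.333) = -103.70.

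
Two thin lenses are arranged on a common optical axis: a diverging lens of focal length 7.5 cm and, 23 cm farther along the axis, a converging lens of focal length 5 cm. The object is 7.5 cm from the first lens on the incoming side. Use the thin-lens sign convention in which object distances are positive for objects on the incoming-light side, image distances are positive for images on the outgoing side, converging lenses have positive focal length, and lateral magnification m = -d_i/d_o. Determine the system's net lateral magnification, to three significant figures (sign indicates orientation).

-0.115

First lens: d_i1 = 1/(1/(-7.5) - 1/7.5) = -3.750 cm.
m_1 = -(-3.750)/7.5 = 0.5000.
With d_i1 < 0 the first image is virtual and lies on the object side; the object distance for lens 2 is d_o2 = 23 - (-3.750) = 26.750 cm.
Second lens: d_i2 = 1/(1/5 - 1/(26.750)) = 6.149 cm.
m_2 = -(6.149)/(26.750) = -0.2299.
The system's lateral magnification is m_1 m_2 = (0.5000)(-0.2299) = -0.1149.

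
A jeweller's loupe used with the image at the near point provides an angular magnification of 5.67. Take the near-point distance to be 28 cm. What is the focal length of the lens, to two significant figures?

6.0 cm

For the image at the near point, M = 1 + D/f.
f = D/(M - 1) = 28/(5.67 - 1) = 5.996 cm.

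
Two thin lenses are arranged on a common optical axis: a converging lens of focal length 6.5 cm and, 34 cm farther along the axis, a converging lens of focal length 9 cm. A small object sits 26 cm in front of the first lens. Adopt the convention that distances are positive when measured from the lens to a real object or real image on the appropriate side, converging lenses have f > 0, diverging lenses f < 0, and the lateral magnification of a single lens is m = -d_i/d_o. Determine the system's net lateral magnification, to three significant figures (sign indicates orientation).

Lens 1: 1/d_i1 = 1/f_1 - 1/d_o1 = 1/6.5 - 1/26 = 0.11538 cm^-1, so d_i1 = 8.667 cm.
m_1 = -(8.667)/26 = -0.3333.
That image sits 25.333 cm in front of the second lens, so d_o2 = 25.333 cm.
Lens 2: 1/d_i2 = 1/f_2 - 1/d_o2 = 1/9 - 1/(25.333) = 0.07164 cm^-1, so d_i2 = 13.959 cm.
m_2 = -(13.959)/(25.333) = -0.5510.
The system's lateral magnification is m_1 m_2 = (-0.3333)(-0.5510) = 0.1837.

0.184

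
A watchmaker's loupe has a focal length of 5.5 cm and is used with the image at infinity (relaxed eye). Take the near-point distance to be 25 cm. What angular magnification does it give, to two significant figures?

M = D/f = 25/5.5 = 4.545.

4.5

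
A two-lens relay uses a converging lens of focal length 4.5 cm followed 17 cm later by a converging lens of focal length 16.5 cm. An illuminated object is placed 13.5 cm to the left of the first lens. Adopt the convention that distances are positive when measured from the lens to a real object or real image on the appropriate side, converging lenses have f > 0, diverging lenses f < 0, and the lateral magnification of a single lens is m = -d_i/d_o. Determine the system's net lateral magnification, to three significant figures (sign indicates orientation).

-1.32

First lens: d_i1 = 1/(1/4.5 - 1/13.5) = 6.750 cm.
m_1 = -(6.750)/13.5 = -0.5000.
The intermediate image is 6.750 cm to the right of lens 1, so d_o2 = L - d_i1 = 17 - 6.750 = 10.250 cm.
Second lens: d_i2 = 1/(1/16.5 - 1/(10.250)) = -27.060 cm.
m_2 = -(-27.060)/(10.250) = 2.6400.
Total m = m_1 x m_2 = (-0.5000)(2.6400) = -1.3200.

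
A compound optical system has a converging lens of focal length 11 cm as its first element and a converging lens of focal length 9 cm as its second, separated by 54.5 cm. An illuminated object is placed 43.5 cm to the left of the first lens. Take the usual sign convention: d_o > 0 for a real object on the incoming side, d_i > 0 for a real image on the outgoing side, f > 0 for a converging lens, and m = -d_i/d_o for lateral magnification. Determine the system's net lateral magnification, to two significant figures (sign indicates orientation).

First lens: d_i1 = 1/(1/11 - 1/43.5) = 14.723 cm.
m_1 = -(14.723)/43.5 = -0.3385.
The intermediate image is 14.723 cm to the right of lens 1, so d_o2 = L - d_i1 = 54.5 - 14.723 = 39.777 cm.
Second lens: d_i2 = 1/(1/9 - 1/(39.777)) = 11.632 cm.
m_2 = -(11.632)/(39.777) = -0.2924.
The system's lateral magnification is m_1 m_2 = (-0.3385)(-0.2924) = 0.0990.

0.099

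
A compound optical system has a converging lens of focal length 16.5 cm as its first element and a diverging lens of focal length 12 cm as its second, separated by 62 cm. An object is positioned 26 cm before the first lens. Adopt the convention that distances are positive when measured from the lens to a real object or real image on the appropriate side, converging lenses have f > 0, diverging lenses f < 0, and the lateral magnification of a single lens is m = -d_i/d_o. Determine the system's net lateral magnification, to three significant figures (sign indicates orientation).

First lens: d_i1 = 1/(1/16.5 - 1/26) = 45.158 cm.
m_1 = -(45.158)/26 = -1.7368.
That image sits 16.842 cm in front of the second lens, so d_o2 = 16.842 cm.
Second lens: d_i2 = 1/(1/(-12) - 1/(16.842)) = -7.007 cm.
m_2 = -(-7.007)/(16.842) = 0.4161.
Total m = m_1 x m_2 = (-1.7368)(0.4161) = -0.7226.

-0.723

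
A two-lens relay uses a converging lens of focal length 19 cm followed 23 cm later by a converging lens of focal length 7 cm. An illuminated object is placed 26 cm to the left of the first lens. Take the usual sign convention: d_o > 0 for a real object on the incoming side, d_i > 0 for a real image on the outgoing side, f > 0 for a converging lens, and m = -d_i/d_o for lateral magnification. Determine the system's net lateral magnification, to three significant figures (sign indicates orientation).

Lens 1: 1/d_i1 = 1/f_1 - 1/d_o1 = 1/19 - 1/26 = 0.01417 cm^-1, so d_i1 = 70.571 cm.
m_1 = -(70.571)/26 = -2.7143.
This image would form 70.571 cm past lens 1, i.e. 47.571 cm beyond lens 2, so it is a virtual object for lens 2: d_o2 = 23 - 70.571 = -47.571 cm.
Lens 2: 1/d_i2 = 1/f_2 - 1/d_o2 = 1/7 - 1/(-47.571) = 0.16388 cm^-1, so d_i2 = 6.102 cm.
m_2 = -(6.102)/(-47.571) = 0.1283.
Overall magnification: m = m_1 m_2 = -0.3482.

-0.348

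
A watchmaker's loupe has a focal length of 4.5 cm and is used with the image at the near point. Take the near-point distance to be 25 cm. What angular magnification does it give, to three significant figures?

M = 1 + D/f = 1 + 25/4.5 = 6.556.

6.56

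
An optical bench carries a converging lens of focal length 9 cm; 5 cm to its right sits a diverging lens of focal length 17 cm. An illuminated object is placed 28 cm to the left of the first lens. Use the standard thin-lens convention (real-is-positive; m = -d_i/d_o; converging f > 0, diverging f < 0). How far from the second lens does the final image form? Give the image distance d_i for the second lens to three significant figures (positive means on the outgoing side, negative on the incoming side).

16.1 cm

First lens: d_i1 = 1/(1/9 - 1/28) = 13.263 cm.
Since 13.263 cm > 5 cm, the first image lies past the second lens and serves as a virtual object: d_o2 = L - d_i1 = -8.263 cm.
Second lens: d_i2 = 1/(1/(-17) - 1/(-8.263)) = 16.078 cm.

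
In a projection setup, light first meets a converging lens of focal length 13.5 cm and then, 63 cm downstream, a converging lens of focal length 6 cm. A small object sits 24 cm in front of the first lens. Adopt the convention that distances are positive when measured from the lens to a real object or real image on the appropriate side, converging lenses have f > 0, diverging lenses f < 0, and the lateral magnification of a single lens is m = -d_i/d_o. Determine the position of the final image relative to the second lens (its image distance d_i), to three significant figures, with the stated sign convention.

7.38 cm

First lens: d_i1 = 1/(1/13.5 - 1/24) = 30.857 cm.
The intermediate image is 30.857 cm to the right of lens 1, so d_o2 = L - d_i1 = 63 - 30.857 = 32.143 cm.
Second lens: d_i2 = 1/(1/6 - 1/(32.143)) = 7.377 cm.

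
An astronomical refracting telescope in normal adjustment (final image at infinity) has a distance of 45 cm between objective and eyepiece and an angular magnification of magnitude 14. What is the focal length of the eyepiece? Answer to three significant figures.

3.00 cm

In normal adjustment the tube length equals f_obj + f_eye and |M| = f_obj/f_eye.
So f_obj = 14 f_eye and 14 f_eye + f_eye = 45 cm, giving f_eye = 45/15 = 3.000 cm and f_obj = 42.000 cm.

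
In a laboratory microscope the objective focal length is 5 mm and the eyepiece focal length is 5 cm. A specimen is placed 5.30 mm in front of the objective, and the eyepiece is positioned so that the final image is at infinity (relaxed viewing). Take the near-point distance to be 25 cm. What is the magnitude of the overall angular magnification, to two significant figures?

83

Convert to cm: f_obj = 5 mm = 0.5 cm; d_o = 5.30 mm = 0.53 cm.
Objective: 1/d_i = 1/f_obj - 1/d_o = 1/0.5 - 1/0.53 = 0.11321 cm^-1, so d_i = 8.833 cm.
m_obj = -d_i/d_o = -8.833/0.53 = -16.667.
Eyepiece angular magnification (image at infinity): M_eye = D/f_e = 25/5 = 5.000.
Overall M = m_obj x M_eye = (-16.667)(5.000) = -83.33.
|M| = 83.33.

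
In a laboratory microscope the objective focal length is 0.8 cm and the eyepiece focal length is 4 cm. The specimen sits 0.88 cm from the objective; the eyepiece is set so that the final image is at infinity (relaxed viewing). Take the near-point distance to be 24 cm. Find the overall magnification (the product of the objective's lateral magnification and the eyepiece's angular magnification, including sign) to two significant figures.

-60

Objective: 1/d_i = 1/f_obj - 1/d_o = 1/0.8 - 1/0.88 = 0.11364 cm^-1, so d_i = 8.800 cm.
m_obj = -d_i/d_o = -8.800/0.88 = -10.000.
Eyepiece angular magnification (image at infinity): M_eye = D/f_e = 24/4 = 6.000.
Overall M = m_obj x M_eye = (-10.000)(6.000) = -60.00.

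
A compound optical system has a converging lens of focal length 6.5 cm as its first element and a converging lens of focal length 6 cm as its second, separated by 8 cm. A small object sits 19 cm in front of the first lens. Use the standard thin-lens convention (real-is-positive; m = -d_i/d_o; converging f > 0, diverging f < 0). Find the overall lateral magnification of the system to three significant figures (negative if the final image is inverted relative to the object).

Lens 1: 1/d_i1 = 1/f_1 - 1/d_o1 = 1/6.5 - 1/19 = 0.10121 cm^-1, so d_i1 = 9.880 cm.
m_1 = -(9.880)/19 = -0.5200.
This image would form 9.880 cm past lens 1, i.e. 1.880 cm beyond lens 2, so it is a virtual object for lens 2: d_o2 = 8 - 9.880 = -1.880 cm.
Lens 2: 1/d_i2 = 1/f_2 - 1/d_o2 = 1/6 - 1/(-1.880) = 0.69858 cm^-1, so d_i2 = 1.431 cm.
m_2 = -(1.431)/(-1.880) = 0.7614.
The system's lateral magnification is m_1 m_2 = (-0.5200)(0.7614) = -0.3959.

-0.396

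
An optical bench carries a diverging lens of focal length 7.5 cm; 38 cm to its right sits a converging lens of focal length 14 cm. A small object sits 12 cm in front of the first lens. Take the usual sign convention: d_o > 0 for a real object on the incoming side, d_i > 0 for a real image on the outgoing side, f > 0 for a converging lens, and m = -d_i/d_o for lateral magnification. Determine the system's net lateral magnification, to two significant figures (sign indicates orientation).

-0.19

Applying the thin-lens equation to the first lens, 1/(-7.5) = 1/12 + 1/d_i1, which gives d_i1 = -4.615 cm.
Its lateral magnification is m_1 = -d_i1/d_o1 = -(-4.615)/12 = 0.3846.
The intermediate image is virtual, 4.615 cm to the left of lens 1, so d_o2 = L - d_i1 = 38 - (-4.615) = 42.615 cm.
Applying the thin-lens equation again with f_2 = 14 cm and d_o2 = 42.615 cm gives d_i2 = 20.849 cm.
m_2 = -(20.849)/(42.615) = -0.4892.
The system's lateral magnification is m_1 m_2 = (0.3846)(-0.4892) = -0.1882.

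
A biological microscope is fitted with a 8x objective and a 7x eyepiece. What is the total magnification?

The overall magnification of a compound microscope is the product of the objective and eyepiece magnifications:
M = M_obj x M_eye = 8 x 7 = 56.

56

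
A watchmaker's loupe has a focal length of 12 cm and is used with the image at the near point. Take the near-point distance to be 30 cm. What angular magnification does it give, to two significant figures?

3.5

M = 1 + D/f = 1 + 30/12 = 3.500.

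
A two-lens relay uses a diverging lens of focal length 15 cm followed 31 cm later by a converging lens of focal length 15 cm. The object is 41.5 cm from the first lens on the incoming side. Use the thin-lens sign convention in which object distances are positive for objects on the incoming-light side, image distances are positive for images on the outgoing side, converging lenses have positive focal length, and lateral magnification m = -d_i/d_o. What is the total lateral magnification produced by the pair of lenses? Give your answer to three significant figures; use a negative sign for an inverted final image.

First lens: d_i1 = 1/(1/(-15) - 1/41.5) = -11.018 cm.
m_1 = -(-11.018)/41.5 = 0.2655.
The intermediate image is virtual, 11.018 cm to the left of lens 1, so d_o2 = L - d_i1 = 31 - (-11.018) = 42.018 cm.
Second lens: d_i2 = 1/(1/15 - 1/(42.018)) = 23.328 cm.
m_2 = -(23.328)/(42.018) = -0.5552.
Overall magnification: m = m_1 m_2 = -0.1474.

-0.147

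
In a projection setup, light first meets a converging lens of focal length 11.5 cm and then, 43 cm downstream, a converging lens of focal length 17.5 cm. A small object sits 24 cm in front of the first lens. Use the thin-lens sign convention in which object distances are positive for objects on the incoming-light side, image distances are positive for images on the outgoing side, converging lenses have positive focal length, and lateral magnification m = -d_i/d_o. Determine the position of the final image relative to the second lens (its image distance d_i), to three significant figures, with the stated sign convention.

First lens: d_i1 = 1/(1/11.5 - 1/24) = 22.080 cm.
Object distance for lens 2: d_o2 = 43 - 22.080 = 20.920 cm.
Second lens: d_i2 = 1/(1/17.5 - 1/(20.920)) = 107.047 cm.

107 cm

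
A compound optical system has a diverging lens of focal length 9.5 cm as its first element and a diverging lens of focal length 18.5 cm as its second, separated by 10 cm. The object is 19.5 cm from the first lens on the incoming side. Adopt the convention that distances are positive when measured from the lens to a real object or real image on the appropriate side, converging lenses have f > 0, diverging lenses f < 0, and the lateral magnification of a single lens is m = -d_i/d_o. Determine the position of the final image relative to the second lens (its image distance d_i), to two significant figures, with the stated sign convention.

First lens: d_i1 = 1/(1/(-9.5) - 1/19.5) = -6.388 cm.
The intermediate image is virtual, 6.388 cm to the left of lens 1, so d_o2 = L - d_i1 = 10 - (-6.388) = 16.388 cm.
Second lens: d_i2 = 1/(1/(-18.5) - 1/(16.388)) = -8.690 cm.

-8.7 cm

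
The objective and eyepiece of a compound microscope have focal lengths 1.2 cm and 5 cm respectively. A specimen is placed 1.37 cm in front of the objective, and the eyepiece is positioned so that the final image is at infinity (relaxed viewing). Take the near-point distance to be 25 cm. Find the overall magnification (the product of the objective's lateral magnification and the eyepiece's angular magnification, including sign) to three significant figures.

-35.3

Objective: 1/d_i = 1/f_obj - 1/d_o = 1/1.2 - 1/1.37 = 0.10341 cm^-1, so d_i = 9.671 cm.
m_obj = -d_i/d_o = -9.671/1.37 = -7.059.
Eyepiece angular magnification (image at infinity): M_eye = D/f_e = 25/5 = 5.000.
Overall M = m_obj x M_eye = (-7.059)(5.000) = -35.29.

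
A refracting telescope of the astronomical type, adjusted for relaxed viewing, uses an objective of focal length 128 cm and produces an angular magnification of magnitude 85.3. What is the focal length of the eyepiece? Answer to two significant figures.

1.5 cm

|M| = f_obj/f_eye, so f_eye = f_obj/|M| = 128/85.3 = 1.501 cm.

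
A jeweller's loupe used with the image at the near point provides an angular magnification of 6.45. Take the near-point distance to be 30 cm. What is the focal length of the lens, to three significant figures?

5.50 cm

For the image at the near point, M = 1 + D/f.
f = D/(M - 1) = 30/(6.45 - 1) = 5.505 cm.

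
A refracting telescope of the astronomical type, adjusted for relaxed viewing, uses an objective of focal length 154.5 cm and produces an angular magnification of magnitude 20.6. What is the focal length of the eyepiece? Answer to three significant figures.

7.50 cm

|M| = f_obj/f_eye, so f_eye = f_obj/|M| = 154.5/20.6 = 7.500 cm.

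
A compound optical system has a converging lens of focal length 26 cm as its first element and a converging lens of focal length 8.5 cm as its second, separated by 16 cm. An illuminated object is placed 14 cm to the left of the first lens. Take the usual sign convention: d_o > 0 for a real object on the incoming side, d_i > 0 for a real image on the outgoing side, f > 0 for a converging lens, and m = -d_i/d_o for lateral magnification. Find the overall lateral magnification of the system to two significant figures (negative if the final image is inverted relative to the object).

-0.49

Lens 1: 1/d_i1 = 1/f_1 - 1/d_o1 = 1/26 - 1/14 = -0.03297 cm^-1, so d_i1 = -30.333 cm.
m_1 = -(-30.333)/14 = 2.1667.
The intermediate image is virtual, 30.333 cm to the left of lens 1, so d_o2 = L - d_i1 = 16 - (-30.333) = 46.333 cm.
Lens 2: 1/d_i2 = 1/f_2 - 1/d_o2 = 1/8.5 - 1/(46.333) = 0.09606 cm^-1, so d_i2 = 10.410 cm.
m_2 = -(10.410)/(46.333) = -0.2247.
Total m = m_1 x m_2 = (2.1667)(-0.2247) = -0.4868.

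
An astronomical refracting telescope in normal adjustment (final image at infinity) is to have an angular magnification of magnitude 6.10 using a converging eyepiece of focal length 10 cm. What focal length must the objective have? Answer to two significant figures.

61 cm

|M| = f_obj/|f_eye|, so f_obj = |M| x |f_eye| = 6.1 x 10 = 61.000 cm.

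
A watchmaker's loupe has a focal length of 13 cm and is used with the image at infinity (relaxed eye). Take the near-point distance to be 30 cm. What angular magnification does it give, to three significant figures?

2.31

M = D/f = 30/13 = 2.308.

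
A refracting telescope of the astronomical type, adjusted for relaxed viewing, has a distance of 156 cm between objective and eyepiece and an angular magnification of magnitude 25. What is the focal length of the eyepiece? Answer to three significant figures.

In normal adjustment the tube length equals f_obj + f_eye and |M| = f_obj/f_eye.
So f_obj = 25 f_eye and 25 f_eye + f_eye = 156 cm, giving f_eye = 156/26 = 6.000 cm and f_obj = 150.000 cm.

6.00 cm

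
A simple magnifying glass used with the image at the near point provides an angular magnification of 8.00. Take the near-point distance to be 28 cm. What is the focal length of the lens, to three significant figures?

For the image at the near point, M = 1 + D/f.
f = D/(M - 1) = 28/(8.0 - 1) = 4.000 cm.

4.00 cm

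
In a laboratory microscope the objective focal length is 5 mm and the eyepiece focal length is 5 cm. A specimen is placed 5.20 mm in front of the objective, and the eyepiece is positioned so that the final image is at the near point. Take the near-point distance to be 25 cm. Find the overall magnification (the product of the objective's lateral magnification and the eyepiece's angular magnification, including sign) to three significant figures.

Convert to cm: f_obj = 5 mm = 0.5 cm; d_o = 5.20 mm = 0.52 cm.
Objective: 1/d_i = 1/f_obj - 1/d_o = 1/0.5 - 1/0.52 = 0.07692 cm^-1, so d_i = 13.000 cm.
m_obj = -d_i/d_o = -13.000/0.52 = -25.000.
Eyepiece angular magnification (image at near point): M_eye = 1 + D/f_e = 1 + 25/5 = 6.000.
Overall M = m_obj x M_eye = (-25.000)(6.000) = -150.00.

-150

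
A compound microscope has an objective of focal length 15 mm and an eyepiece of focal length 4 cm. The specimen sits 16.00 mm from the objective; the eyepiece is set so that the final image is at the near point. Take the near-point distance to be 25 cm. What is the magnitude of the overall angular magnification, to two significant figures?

Convert to cm: f_obj = 15 mm = 1.5 cm; d_o = 16.00 mm = 1.60 cm.
Objective: 1/d_i = 1/f_obj - 1/d_o = 1/1.5 - 1/1.60 = 0.04167 cm^-1, so d_i = 24.000 cm.
m_obj = -d_i/d_o = -24.000/1.60 = -15.000.
Eyepiece angular magnification (image at near point): M_eye = 1 + D/f_e = 1 + 25/4 = 7.250.
Overall M = m_obj x M_eye = (-15.000)(7.250) = -108.75.
|M| = 108.75.

110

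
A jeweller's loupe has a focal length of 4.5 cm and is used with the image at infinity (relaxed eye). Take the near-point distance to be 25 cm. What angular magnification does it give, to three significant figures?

M = D/f = 25/4.5 = 5.556.

5.56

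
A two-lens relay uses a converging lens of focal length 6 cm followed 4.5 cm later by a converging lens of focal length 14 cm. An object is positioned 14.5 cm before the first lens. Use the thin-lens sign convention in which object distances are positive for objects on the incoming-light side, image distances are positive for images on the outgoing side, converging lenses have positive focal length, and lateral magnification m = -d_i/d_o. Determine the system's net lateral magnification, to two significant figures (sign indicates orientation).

Lens 1: 1/d_i1 = 1/f_1 - 1/d_o1 = 1/6 - 1/14.5 = 0.09770 cm^-1, so d_i1 = 10.235 cm.
m_1 = -(10.235)/14.5 = -0.7059.
Since 10.235 cm > 4.5 cm, the first image lies past the second lens and serves as a virtual object: d_o2 = L - d_i1 = -5.735 cm.
Lens 2: 1/d_i2 = 1/f_2 - 1/d_o2 = 1/14 - 1/(-5.735) = 0.24579 cm^-1, so d_i2 = 4.069 cm.
m_2 = -(4.069)/(-5.735) = 0.7094.
Total m = m_1 x m_2 = (-0.7059)(0.7094) = -0.5007.

-0.50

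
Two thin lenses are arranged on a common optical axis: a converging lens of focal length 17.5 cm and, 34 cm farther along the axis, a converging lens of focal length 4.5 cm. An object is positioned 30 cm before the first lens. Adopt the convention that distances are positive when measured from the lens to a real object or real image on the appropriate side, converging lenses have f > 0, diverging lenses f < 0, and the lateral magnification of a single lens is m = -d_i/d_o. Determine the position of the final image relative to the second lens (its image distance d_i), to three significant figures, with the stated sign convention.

2.88 cm

Lens 1: 1/d_i1 = 1/f_1 - 1/d_o1 = 1/17.5 - 1/30 = 0.02381 cm^-1, so d_i1 = 42.000 cm.
This image would form 42.000 cm past lens 1, i.e. 8.000 cm beyond lens 2, so it is a virtual object for lens 2: d_o2 = 34 - 42.000 = -8.000 cm.
Lens 2: 1/d_i2 = 1/f_2 - 1/d_o2 = 1/4.5 - 1/(-8.000) = 0.34722 cm^-1, so d_i2 = 2.880 cm.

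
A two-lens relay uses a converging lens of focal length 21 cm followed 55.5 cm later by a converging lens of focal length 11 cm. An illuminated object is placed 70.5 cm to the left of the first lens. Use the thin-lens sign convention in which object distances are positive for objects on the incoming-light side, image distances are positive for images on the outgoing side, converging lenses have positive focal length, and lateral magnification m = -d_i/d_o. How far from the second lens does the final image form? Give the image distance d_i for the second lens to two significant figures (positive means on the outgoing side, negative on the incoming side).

Applying the thin-lens equation to the first lens, 1/21 = 1/70.5 + 1/d_i1, which gives d_i1 = 29.909 cm.
The intermediate image is 29.909 cm to the right of lens 1, so d_o2 = L - d_i1 = 55.5 - 29.909 = 25.591 cm.
Applying the thin-lens equation again with f_2 = 11 cm and d_o2 = 25.591 cm gives d_i2 = 19.293 cm.

19 cm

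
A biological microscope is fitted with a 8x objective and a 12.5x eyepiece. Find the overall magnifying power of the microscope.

The overall magnification of a compound microscope is the product of the objective and eyepiece magnifications:
M = M_obj x M_eye = 8 x 12.5 = 100.

100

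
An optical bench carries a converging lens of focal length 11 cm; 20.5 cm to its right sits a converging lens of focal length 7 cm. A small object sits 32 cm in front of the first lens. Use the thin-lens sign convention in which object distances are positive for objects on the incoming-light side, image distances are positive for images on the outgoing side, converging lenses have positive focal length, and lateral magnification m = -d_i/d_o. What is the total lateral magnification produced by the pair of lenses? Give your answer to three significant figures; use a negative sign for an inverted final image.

Lens 1: 1/d_i1 = 1/f_1 - 1/d_o1 = 1/11 - 1/32 = 0.05966 cm^-1, so d_i1 = 16.762 cm.
m_1 = -(16.762)/32 = -0.5238.
Object distance for lens 2: d_o2 = 20.5 - 16.762 = 3.738 cm.
Lens 2: 1/d_i2 = 1/f_2 - 1/d_o2 = 1/7 - 1/(3.738) = -0.12466 cm^-1, so d_i2 = -8.022 cm.
m_2 = -(-8.022)/(3.738) = 2.1460.
Overall magnification: m = m_1 m_2 = -1.1241.

-1.12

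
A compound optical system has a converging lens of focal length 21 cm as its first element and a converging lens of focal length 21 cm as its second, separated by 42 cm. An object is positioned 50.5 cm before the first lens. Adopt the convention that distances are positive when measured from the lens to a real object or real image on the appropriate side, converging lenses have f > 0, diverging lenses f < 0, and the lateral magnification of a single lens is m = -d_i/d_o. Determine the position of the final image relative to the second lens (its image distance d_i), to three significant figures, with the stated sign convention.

First lens: d_i1 = 1/(1/21 - 1/50.5) = 35.949 cm.
That image sits 6.051 cm in front of the second lens, so d_o2 = 6.051 cm.
Second lens: d_i2 = 1/(1/21 - 1/(6.051)) = -8.500 cm.

-8.50 cm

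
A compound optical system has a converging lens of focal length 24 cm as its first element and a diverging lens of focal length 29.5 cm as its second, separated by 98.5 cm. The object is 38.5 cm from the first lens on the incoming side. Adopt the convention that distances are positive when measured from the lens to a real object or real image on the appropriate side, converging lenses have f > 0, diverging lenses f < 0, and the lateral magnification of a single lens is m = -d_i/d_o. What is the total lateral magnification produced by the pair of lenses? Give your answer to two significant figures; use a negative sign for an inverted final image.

-0.76

First lens: d_i1 = 1/(1/24 - 1/38.5) = 63.724 cm.
m_1 = -(63.724)/38.5 = -1.6552.
That image sits 34.776 cm in front of the second lens, so d_o2 = 34.776 cm.
Second lens: d_i2 = 1/(1/(-29.5) - 1/(34.776)) = -15.961 cm.
m_2 = -(-15.961)/(34.776) = 0.4590.
The system's lateral magnification is m_1 m_2 = (-1.6552)(0.4590) = -0.7597.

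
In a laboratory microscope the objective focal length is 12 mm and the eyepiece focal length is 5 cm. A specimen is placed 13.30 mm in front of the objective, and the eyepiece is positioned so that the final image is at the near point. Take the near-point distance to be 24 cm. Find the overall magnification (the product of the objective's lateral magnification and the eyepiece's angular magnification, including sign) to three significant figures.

Convert to cm: f_obj = 12 mm = 1.2 cm; d_o = 13.30 mm = 1.33 cm.
Objective: 1/d_i = 1/f_obj - 1/d_o = 1/1.2 - 1/1.33 = 0.08145 cm^-1, so d_i = 12.277 cm.
m_obj = -d_i/d_o = -12.277/1.33 = -9.231.
Eyepiece angular magnification (image at near point): M_eye = 1 + D/f_e = 1 + 24/5 = 5.800.
Overall M = m_obj x M_eye = (-9.231)(5.800) = -53.54.

-53.5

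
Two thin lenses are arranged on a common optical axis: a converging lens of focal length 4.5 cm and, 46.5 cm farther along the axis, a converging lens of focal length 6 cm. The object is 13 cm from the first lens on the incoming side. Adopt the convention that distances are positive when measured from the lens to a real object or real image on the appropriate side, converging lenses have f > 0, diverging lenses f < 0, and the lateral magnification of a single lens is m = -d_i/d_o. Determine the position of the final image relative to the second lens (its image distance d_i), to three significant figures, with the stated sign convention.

First lens: d_i1 = 1/(1/4.5 - 1/13) = 6.882 cm.
Object distance for lens 2: d_o2 = 46.5 - 6.882 = 39.618 cm.
Second lens: d_i2 = 1/(1/6 - 1/(39.618)) = 7.071 cm.

7.07 cm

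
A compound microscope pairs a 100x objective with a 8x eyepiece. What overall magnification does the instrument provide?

The overall magnification of a compound microscope is the product of the objective and eyepiece magnifications:
M = M_obj x M_eye = 100 x 8 = 800.

800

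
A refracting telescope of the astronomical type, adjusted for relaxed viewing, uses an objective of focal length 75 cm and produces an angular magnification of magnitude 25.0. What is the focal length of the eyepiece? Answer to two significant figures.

|M| = f_obj/f_eye, so f_eye = f_obj/|M| = 75/25.0 = 3.000 cm.

3.0 cm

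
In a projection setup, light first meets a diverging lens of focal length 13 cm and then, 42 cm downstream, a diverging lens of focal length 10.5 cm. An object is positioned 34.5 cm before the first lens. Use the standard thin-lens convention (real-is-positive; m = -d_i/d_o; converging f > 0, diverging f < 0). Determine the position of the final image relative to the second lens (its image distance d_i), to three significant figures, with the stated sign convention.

Applying the thin-lens equation to the first lens, 1/(-13) = 1/34.5 + 1/d_i1, which gives d_i1 = -9.442 cm.
With d_i1 < 0 the first image is virtual and lies on the object side; the object distance for lens 2 is d_o2 = 42 - (-9.442) = 51.442 cm.
Applying the thin-lens equation again with f_2 = -10.5 cm and d_o2 = 51.442 cm gives d_i2 = -8.720 cm.

-8.72 cm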